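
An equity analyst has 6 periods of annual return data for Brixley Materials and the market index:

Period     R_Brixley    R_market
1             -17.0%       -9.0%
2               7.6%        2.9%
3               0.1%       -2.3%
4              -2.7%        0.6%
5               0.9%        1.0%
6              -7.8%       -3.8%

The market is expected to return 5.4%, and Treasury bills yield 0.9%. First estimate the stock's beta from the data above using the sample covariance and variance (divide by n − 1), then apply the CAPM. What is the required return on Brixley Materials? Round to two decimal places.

9.25%

Mean R_i = (-17.0 + 7.6 + 0.1 − 2.7 + 0.9 − 7.8) / 6 = -3.1500%
Mean R_m = (-9.0 + 2.9 − 2.3 + 0.6 + 1.0 − 3.8) / 6 = -1.7667%
Σ(R_i − R̄_i)(R_m − R̄_m) = 170.3400  ⇒  Cov = 170.3400 / 5 = 34.0680
Σ(R_m − R̄_m)² = 91.7733  ⇒  Var(R_m) = 91.7733 / 5 = 18.3547
β = Cov / Var(R_m) = 34.0680 / 18.3547 = 1.8561
MRP = 5.4% − 0.9% = 4.50%
E(R) = R_f + β × MRP = 0.9% + 1.8561 × 4.5% = 9.25%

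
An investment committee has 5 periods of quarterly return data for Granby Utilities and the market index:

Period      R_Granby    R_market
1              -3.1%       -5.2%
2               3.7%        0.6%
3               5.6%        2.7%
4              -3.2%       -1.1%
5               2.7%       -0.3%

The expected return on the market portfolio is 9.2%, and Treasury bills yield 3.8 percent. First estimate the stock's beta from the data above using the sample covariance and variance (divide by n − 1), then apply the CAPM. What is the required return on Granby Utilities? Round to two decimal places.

Mean R_i = (-3.1 + 3.7 + 5.6 − 3.2 + 2.7) / 5 = 1.1400%
Mean R_m = (-5.2 + 0.6 + 2.7 − 1.1 − 0.3) / 5 = -0.6600%
Σ(R_i − R̄_i)(R_m − R̄_m) = 39.9320  ⇒  Cov = 39.9320 / 4 = 9.9830
Σ(R_m − R̄_m)² = 33.8120  ⇒  Var(R_m) = 33.8120 / 4 = 8.4530
β = Cov / Var(R_m) = 9.9830 / 8.4530 = 1.1810
MRP = 9.2% − 3.8% = 5.40%
E(R) = R_f + β × MRP = 3.8% + 1.1810 × 5.4% = 10.18%

10.18%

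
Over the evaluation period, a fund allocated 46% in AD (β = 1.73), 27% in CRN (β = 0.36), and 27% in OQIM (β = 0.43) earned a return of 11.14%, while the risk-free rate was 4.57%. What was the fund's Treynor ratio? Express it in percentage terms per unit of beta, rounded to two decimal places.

β_P = 0.46×1.73 + 0.27×0.36 + 0.27×0.43 = 1.0091
Treynor = (R_P − R_f) / β_P = (11.14% − 4.57%) / 1.0091 = 6.57% / 1.0091 = 6.51%

6.51%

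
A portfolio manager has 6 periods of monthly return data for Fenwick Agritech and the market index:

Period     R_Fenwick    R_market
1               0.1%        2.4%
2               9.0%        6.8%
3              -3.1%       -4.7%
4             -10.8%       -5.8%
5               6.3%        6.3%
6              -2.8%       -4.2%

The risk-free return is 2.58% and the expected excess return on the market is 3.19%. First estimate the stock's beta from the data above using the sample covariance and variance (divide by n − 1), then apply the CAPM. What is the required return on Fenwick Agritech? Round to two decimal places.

6.26%

Mean R_i = (0.1 + 9.0 − 3.1 − 10.8 + 6.3 − 2.8) / 6 = -0.2167%
Mean R_m = (2.4 + 6.8 − 4.7 − 5.8 + 6.3 − 4.2) / 6 = 0.1333%
Σ(R_i − R̄_i)(R_m − R̄_m) = 190.2733  ⇒  Cov = 190.2733 / 5 = 38.0547
Σ(R_m − R̄_m)² = 164.9533  ⇒  Var(R_m) = 164.9533 / 5 = 32.9907
β = Cov / Var(R_m) = 38.0547 / 32.9907 = 1.1535
E(R) = R_f + β × MRP = 2.58% + 1.1535 × 3.19% = 6.26%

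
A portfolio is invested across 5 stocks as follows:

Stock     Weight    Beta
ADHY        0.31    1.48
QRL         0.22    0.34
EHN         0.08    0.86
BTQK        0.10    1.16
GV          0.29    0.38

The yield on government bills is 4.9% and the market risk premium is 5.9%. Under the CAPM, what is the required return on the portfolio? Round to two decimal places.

β_P = Σ w_i β_i = 0.31×1.48 + 0.22×0.34 + 0.08×0.86 + 0.10×1.16 + 0.29×0.38 = 0.8286
E(R_P) = R_f + β_P × MRP = 4.9% + 0.8286 × 5.9% = 9.79%

9.79%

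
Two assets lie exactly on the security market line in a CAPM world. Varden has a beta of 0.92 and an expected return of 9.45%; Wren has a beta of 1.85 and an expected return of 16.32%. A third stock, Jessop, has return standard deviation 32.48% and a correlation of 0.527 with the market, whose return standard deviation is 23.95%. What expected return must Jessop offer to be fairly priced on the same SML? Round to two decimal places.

MRP = (16.32% − 9.45%) / (1.85 − 0.92) = 7.3871%
R_f = 9.45% − 0.92 × 7.3871% = 2.6539%
β_Jessop = ρ·σ_i/σ_m = 0.527 × 32.48 / 23.95 = 0.7147
E(R_Jessop) = R_f + β × MRP = 2.6539% + 0.7147 × 7.3871% = 7.93%

7.93%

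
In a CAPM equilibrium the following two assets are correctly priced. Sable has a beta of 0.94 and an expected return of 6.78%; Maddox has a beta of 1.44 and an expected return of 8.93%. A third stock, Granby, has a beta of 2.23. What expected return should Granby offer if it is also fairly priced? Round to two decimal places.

12.33%

MRP (SML slope) = (8.93% − 6.78%) / (1.44 − 0.94) = 2.15% / 0.50 = 4.3000%
R_f (intercept) = 6.78% − 0.94 × 4.3000% = 2.7380%
E(R_Granby) = R_f + β × MRP = 2.7380% + 2.23 × 4.3000% = 12.33%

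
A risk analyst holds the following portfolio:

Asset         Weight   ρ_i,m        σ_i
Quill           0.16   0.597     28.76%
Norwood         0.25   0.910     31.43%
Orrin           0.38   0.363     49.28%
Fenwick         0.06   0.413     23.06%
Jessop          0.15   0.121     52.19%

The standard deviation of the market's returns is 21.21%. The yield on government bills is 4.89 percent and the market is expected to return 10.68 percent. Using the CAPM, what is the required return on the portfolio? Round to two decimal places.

9.86%

β_Quill = 0.597 × 28.76% / 21.21% = 0.8095
β_Norwood = 0.910 × 31.43% / 21.21% = 1.3485
β_Orrin = 0.363 × 49.28% / 21.21% = 0.8434
β_Fenwick = 0.413 × 23.06% / 21.21% = 0.4490
β_Jessop = 0.121 × 52.19% / 21.21% = 0.2977
β_P = Σ w_i β_i = 0.16×0.8095 + 0.25×1.3485 + 0.38×0.8434 + 0.06×0.4490 + 0.15×0.2977 = 0.8587
MRP = 10.68% − 4.89% = 5.79%
E(R_P) = R_f + β_P × MRP = 4.89% + 0.8587 × 5.79% = 9.86%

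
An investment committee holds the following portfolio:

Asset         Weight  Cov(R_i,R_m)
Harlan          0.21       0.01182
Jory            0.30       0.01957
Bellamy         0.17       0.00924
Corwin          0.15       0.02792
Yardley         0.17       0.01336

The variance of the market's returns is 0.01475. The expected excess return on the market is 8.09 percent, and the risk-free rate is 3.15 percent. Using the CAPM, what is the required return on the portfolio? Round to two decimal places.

12.14%

β_Harlan = 0.01182 / 0.01475 = 0.8014
β_Jory = 0.01957 / 0.01475 = 1.3268
β_Bellamy = 0.00924 / 0.01475 = 0.6264
β_Corwin = 0.02792 / 0.01475 = 1.8929
β_Yardley = 0.01336 / 0.01475 = 0.9058
β_P = Σ w_i β_i = 0.21×0.8014 + 0.30×1.3268 + 0.17×0.6264 + 0.15×1.8929 + 0.17×0.9058 = 1.1107
E(R_P) = R_f + β_P × MRP = 3.15% + 1.1107 × 8.09% = 12.14%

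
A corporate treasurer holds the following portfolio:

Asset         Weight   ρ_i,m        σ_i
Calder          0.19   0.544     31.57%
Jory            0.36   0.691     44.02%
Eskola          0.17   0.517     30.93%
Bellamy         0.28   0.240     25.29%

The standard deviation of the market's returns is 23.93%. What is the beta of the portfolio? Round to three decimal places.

β_Calder = 0.544 × 31.57% / 23.93% = 0.7177
β_Jory = 0.691 × 44.02% / 23.93% = 1.2711
β_Eskola = 0.517 × 30.93% / 23.93% = 0.6682
β_Bellamy = 0.240 × 25.29% / 23.93% = 0.2536
β_P = Σ w_i β_i = 0.19×0.7177 + 0.36×1.2711 + 0.17×0.6682 + 0.28×0.2536 = 0.7786

0.779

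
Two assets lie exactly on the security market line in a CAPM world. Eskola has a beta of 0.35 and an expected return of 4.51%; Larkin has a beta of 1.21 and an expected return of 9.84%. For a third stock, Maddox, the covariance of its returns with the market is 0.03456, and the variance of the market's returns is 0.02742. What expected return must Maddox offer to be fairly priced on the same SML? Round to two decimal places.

10.15%

MRP = (9.84% − 4.51%) / (1.21 − 0.35) = 6.1977%
R_f = 4.51% − 0.35 × 6.1977% = 2.3408%
β_Maddox = Cov / Var(R_m) = 0.03456 / 0.02742 = 1.2604
E(R_Maddox) = R_f + β × MRP = 2.3408% + 1.2604 × 6.1977% = 10.15%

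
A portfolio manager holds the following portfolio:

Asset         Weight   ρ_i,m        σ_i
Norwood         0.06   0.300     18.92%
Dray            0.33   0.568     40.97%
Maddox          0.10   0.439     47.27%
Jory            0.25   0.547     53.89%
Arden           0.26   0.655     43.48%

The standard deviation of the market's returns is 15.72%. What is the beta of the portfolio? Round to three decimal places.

β_Norwood = 0.300 × 18.92% / 15.72% = 0.3611
β_Dray = 0.568 × 40.97% / 15.72% = 1.4803
β_Maddox = 0.439 × 47.27% / 15.72% = 1.3201
β_Jory = 0.547 × 53.89% / 15.72% = 1.8752
β_Arden = 0.655 × 43.48% / 15.72% = 1.8117
β_P = Σ w_i β_i = 0.06×0.3611 + 0.33×1.4803 + 0.10×1.3201 + 0.25×1.8752 + 0.26×1.8117 = 1.5820

1.582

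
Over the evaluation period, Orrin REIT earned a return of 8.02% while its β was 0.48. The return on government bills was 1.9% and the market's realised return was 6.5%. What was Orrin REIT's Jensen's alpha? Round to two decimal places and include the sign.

+3.91%

Market excess return = 6.5% − 1.9% = 4.60%
CAPM benchmark = R_f + β(R_m − R_f) = 1.9% + 0.48 × 4.6% = 4.1080%
α = actual − benchmark = 8.02% − 4.1080% = +3.91%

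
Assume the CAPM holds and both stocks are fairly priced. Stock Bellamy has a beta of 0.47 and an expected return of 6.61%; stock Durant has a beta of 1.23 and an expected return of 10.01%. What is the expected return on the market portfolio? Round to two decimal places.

Both satisfy E(R) = R_f + β·MRP, so the slope of the SML is
MRP = (10.01% − 6.61%) / (1.23 − 0.47) = 3.40% / 0.76 = 4.4737%
R_f = E(R_Bellamy) − β_Bellamy·MRP = 6.61% − 0.47 × 4.4737% = 4.5074%
E(R_m) = R_f + MRP = 4.5074% + 4.4737% = 8.98%

8.98%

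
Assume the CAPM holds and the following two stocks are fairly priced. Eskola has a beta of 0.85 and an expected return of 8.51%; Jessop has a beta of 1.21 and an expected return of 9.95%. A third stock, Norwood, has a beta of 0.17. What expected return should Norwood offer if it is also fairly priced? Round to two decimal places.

5.79%

MRP (SML slope) = (9.95% − 8.51%) / (1.21 − 0.85) = 1.44% / 0.36 = 4.0000%
R_f (intercept) = 8.51% − 0.85 × 4.0000% = 5.1100%
E(R_Norwood) = R_f + β × MRP = 5.1100% + 0.17 × 4.0000% = 5.79%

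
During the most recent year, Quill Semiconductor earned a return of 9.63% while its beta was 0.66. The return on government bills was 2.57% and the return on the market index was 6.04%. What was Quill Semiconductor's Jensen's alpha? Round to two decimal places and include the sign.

Market excess return = 6.04% − 2.57% = 3.47%
CAPM benchmark = R_f + β(R_m − R_f) = 2.57% + 0.66 × 3.47% = 4.8602%
α = actual − benchmark = 9.63% − 4.8602% = +4.77%

+4.77%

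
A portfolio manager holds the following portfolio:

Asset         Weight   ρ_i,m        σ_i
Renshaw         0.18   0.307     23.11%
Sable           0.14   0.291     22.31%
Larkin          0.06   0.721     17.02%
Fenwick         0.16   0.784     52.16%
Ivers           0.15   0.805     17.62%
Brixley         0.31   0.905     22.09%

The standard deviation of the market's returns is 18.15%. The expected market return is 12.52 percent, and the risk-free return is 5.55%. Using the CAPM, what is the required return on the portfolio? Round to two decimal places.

β_Renshaw = 0.307 × 23.11% / 18.15% = 0.3909
β_Sable = 0.291 × 22.31% / 18.15% = 0.3577
β_Larkin = 0.721 × 17.02% / 18.15% = 0.6761
β_Fenwick = 0.784 × 52.16% / 18.15% = 2.2531
β_Ivers = 0.805 × 17.62% / 18.15% = 0.7815
β_Brixley = 0.905 × 22.09% / 18.15% = 1.1015
β_P = Σ w_i β_i = 0.18×0.3909 + 0.14×0.3577 + 0.06×0.6761 + 0.16×2.2531 + 0.15×0.7815 + 0.31×1.1015 = 0.9802
MRP = 12.52% − 5.55% = 6.97%
E(R_P) = R_f + β_P × MRP = 5.55% + 0.9802 × 6.97% = 12.38%

12.38%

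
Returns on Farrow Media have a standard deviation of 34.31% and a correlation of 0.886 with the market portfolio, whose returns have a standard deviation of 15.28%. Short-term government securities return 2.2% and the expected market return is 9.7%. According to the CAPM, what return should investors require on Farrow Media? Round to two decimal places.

17.12%

β = ρ × σ_i / σ_m = 0.886 × 34.31% / 15.28% = 1.9894
MRP = 9.7% − 2.2% = 7.50%
E(R) = 2.2% + 1.9894 × 7.5% = 17.12%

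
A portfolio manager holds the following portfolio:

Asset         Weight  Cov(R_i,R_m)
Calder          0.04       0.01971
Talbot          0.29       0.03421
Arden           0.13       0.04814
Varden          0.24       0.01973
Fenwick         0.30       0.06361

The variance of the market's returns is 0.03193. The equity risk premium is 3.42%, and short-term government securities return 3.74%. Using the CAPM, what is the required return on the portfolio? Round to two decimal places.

8.11%

β_Calder = 0.01971 / 0.03193 = 0.6173
β_Talbot = 0.03421 / 0.03193 = 1.0714
β_Arden = 0.04814 / 0.03193 = 1.5077
β_Varden = 0.01973 / 0.03193 = 0.6179
β_Fenwick = 0.06361 / 0.03193 = 1.9922
β_P = Σ w_i β_i = 0.04×0.6173 + 0.29×1.0714 + 0.13×1.5077 + 0.24×0.6179 + 0.30×1.9922 = 1.2774
E(R_P) = R_f + β_P × MRP = 3.74% + 1.2774 × 3.42% = 8.11%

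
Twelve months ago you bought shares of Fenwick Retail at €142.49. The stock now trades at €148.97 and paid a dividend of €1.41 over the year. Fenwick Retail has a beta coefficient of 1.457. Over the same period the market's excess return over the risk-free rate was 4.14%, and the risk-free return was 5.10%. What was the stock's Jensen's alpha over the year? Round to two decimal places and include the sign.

Realised HPR = (P1 + D1 − P0) / P0 = (148.97 + 1.41 − 142.49) / 142.49 = 7.89 / 142.49 = 5.5372%
CAPM required = R_f + β·MRP = 5.10% + 1.457 × 4.14% = 11.13198%
α = realised − required = 5.5372% − 11.13198% = -5.59%

-5.59%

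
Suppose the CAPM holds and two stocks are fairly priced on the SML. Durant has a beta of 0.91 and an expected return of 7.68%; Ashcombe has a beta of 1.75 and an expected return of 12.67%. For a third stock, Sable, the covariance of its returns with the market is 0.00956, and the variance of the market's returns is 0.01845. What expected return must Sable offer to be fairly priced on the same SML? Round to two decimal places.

MRP = (12.67% − 7.68%) / (1.75 − 0.91) = 5.9405%
R_f = 7.68% − 0.91 × 5.9405% = 2.2741%
β_Sable = Cov / Var(R_m) = 0.00956 / 0.01845 = 0.5182
E(R_Sable) = R_f + β × MRP = 2.2741% + 0.5182 × 5.9405% = 5.35%

5.35%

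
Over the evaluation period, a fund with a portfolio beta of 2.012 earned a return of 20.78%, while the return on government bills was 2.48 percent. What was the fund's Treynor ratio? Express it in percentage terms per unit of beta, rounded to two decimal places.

Treynor = (R_P − R_f) / β_P = (20.78% − 2.48%) / 2.0120 = 18.30% / 2.0120 = 9.10%

9.10%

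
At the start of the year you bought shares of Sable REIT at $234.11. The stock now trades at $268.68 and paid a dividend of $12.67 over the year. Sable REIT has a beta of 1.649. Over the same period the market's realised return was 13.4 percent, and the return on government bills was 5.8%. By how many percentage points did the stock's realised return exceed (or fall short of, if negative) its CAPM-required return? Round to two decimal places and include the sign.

Realised HPR = (P1 + D1 − P0) / P0 = (268.68 + 12.67 − 234.11) / 234.11 = 47.24 / 234.11 = 20.1785%
MRP = 13.4% − 5.8% = 7.60%
CAPM required = R_f + β·MRP = 5.8% + 1.649 × 7.6% = 18.3324%
α = realised − required = 20.1785% − 18.3324% = +1.85%

+1.85%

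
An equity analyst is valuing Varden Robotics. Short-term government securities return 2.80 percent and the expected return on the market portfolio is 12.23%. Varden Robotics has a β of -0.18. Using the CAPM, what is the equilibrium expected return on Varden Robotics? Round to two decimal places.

Market risk premium = E(R_m) − R_f = 12.23% − 2.80% = 9.43%
E(R) = R_f + β × MRP = 2.80% + -0.18 × 9.43% = 1.10%

1.10%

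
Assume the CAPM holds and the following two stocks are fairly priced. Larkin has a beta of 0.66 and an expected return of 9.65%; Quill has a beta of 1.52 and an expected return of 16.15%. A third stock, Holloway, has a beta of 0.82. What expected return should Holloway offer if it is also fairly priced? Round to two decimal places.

10.86%

MRP (SML slope) = (16.15% − 9.65%) / (1.52 − 0.66) = 6.50% / 0.86 = 7.5581%
R_f (intercept) = 9.65% − 0.66 × 7.5581% = 4.6617%
E(R_Holloway) = R_f + β × MRP = 4.6617% + 0.82 × 7.5581% = 10.86%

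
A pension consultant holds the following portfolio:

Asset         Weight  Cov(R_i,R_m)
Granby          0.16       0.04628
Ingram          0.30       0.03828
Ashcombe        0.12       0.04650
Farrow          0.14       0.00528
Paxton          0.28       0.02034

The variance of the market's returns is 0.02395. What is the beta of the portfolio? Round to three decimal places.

1.290

β_Granby = 0.04628 / 0.02395 = 1.9324
β_Ingram = 0.03828 / 0.02395 = 1.5983
β_Ashcombe = 0.04650 / 0.02395 = 1.9415
β_Farrow = 0.00528 / 0.02395 = 0.2205
β_Paxton = 0.02034 / 0.02395 = 0.8493
β_P = Σ w_i β_i = 0.16×1.9324 + 0.30×1.5983 + 0.12×1.9415 + 0.14×0.2205 + 0.28×0.8493 = 1.2903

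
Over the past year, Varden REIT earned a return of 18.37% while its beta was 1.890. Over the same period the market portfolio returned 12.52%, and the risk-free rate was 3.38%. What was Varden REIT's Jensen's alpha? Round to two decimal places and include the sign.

Market excess return = 12.52% − 3.38% = 9.14%
CAPM benchmark = R_f + β(R_m − R_f) = 3.38% + 1.890 × 9.14% = 20.65460%
α = actual − benchmark = 18.37% − 20.65460% = -2.28%

-2.28%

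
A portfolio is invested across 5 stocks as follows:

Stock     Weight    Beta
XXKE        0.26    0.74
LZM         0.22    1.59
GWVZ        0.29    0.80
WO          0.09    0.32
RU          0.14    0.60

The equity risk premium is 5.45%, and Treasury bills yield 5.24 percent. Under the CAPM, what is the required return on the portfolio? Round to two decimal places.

10.07%

β_P = Σ w_i β_i = 0.26×0.74 + 0.22×1.59 + 0.29×0.80 + 0.09×0.32 + 0.14×0.60 = 0.8870
E(R_P) = R_f + β_P × MRP = 5.24% + 0.8870 × 5.45% = 10.07%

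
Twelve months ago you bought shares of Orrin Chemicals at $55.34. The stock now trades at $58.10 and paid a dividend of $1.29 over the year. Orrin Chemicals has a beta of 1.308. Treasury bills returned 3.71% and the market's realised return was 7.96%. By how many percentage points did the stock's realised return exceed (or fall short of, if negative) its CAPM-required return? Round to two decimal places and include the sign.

Realised HPR = (P1 + D1 − P0) / P0 = (58.10 + 1.29 − 55.34) / 55.34 = 4.05 / 55.34 = 7.3184%
MRP = 7.96% − 3.71% = 4.25%
CAPM required = R_f + β·MRP = 3.71% + 1.308 × 4.25% = 9.26900%
α = realised − required = 7.3184% − 9.26900% = -1.95%

-1.95%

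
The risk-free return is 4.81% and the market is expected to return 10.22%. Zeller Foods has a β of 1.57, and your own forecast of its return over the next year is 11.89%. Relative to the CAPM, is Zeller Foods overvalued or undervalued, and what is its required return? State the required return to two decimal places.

Overvalued; required return 13.30%

MRP = 10.22% − 4.81% = 5.41%
Required return = R_f + β·MRP = 4.81% + 1.57 × 5.41% = 13.30%
Forecast 11.89% < required 13.30% → the stock plots below the SML → overvalued.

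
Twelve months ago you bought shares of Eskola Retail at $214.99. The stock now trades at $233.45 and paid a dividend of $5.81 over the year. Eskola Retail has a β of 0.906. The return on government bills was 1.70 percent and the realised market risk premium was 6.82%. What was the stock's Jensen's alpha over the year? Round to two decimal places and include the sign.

+3.41%

Realised HPR = (P1 + D1 − P0) / P0 = (233.45 + 5.81 − 214.99) / 214.99 = 24.27 / 214.99 = 11.2889%
CAPM required = R_f + β·MRP = 1.70% + 0.906 × 6.82% = 7.87892%
α = realised − required = 11.2889% − 7.87892% = +3.41%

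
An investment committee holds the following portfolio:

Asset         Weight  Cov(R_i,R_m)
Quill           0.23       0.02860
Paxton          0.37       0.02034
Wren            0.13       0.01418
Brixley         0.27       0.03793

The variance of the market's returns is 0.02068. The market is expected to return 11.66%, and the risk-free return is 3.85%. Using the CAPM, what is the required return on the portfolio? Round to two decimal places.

β_Quill = 0.02860 / 0.02068 = 1.3830
β_Paxton = 0.02034 / 0.02068 = 0.9836
β_Wren = 0.01418 / 0.02068 = 0.6857
β_Brixley = 0.03793 / 0.02068 = 1.8341
β_P = Σ w_i β_i = 0.23×1.3830 + 0.37×0.9836 + 0.13×0.6857 + 0.27×1.8341 = 1.2664
MRP = 11.66% − 3.85% = 7.81%
E(R_P) = R_f + β_P × MRP = 3.85% + 1.2664 × 7.81% = 13.74%

13.74%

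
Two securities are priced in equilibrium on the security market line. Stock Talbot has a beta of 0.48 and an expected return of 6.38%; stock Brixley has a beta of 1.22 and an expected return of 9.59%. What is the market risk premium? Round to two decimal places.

Both satisfy E(R) = R_f + β·MRP, so the slope of the SML is
MRP = (9.59% − 6.38%) / (1.22 − 0.48) = 3.21% / 0.74 = 4.3378%

4.34%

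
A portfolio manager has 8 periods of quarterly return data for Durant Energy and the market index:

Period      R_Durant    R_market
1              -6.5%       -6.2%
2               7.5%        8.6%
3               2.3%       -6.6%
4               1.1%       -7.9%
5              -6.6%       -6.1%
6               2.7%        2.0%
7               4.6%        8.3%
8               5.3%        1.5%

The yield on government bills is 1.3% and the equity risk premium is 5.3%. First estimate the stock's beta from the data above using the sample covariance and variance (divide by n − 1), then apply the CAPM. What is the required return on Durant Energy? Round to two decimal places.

4.25%

Mean R_i = (-6.5 + 7.5 + 2.3 + 1.1 − 6.6 + 2.7 + 4.6 + 5.3) / 8 = 1.3000%
Mean R_m = (-6.2 + 8.6 − 6.6 − 7.9 − 6.1 + 2.0 + 8.3 + 1.5) / 8 = -0.8000%
Σ(R_i − R̄_i)(R_m − R̄_m) = 181.0400  ⇒  Cov = 181.0400 / 7 = 25.8629
Σ(R_m − R̄_m)² = 325.6000  ⇒  Var(R_m) = 325.6000 / 7 = 46.5143
β = Cov / Var(R_m) = 25.8629 / 46.5143 = 0.5560
E(R) = R_f + β × MRP = 1.3% + 0.5560 × 5.3% = 4.25%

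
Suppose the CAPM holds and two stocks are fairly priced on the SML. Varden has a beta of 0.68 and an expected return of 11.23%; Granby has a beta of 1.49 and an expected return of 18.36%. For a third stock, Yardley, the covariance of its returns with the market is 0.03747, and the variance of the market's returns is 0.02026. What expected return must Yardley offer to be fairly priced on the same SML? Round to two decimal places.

21.52%

MRP = (18.36% − 11.23%) / (1.49 − 0.68) = 8.8025%
R_f = 11.23% − 0.68 × 8.8025% = 5.2443%
β_Yardley = Cov / Var(R_m) = 0.03747 / 0.02026 = 1.8495
E(R_Yardley) = R_f + β × MRP = 5.2443% + 1.8495 × 8.8025% = 21.52%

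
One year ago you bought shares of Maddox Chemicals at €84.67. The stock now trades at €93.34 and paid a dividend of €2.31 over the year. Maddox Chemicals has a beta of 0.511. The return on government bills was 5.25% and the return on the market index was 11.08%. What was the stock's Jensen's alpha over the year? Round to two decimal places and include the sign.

+4.74%

Realised HPR = (P1 + D1 − P0) / P0 = (93.34 + 2.31 − 84.67) / 84.67 = 10.98 / 84.67 = 12.9680%
MRP = 11.08% − 5.25% = 5.83%
CAPM required = R_f + β·MRP = 5.25% + 0.511 × 5.83% = 8.22913%
α = realised − required = 12.9680% − 8.22913% = +4.74%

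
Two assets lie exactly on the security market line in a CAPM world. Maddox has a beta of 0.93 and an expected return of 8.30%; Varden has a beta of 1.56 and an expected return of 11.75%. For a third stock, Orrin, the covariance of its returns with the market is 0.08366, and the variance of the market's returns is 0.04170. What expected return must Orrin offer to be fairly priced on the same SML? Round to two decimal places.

14.19%

MRP = (11.75% − 8.30%) / (1.56 − 0.93) = 5.4762%
R_f = 8.30% − 0.93 × 5.4762% = 3.2071%
β_Orrin = Cov / Var(R_m) = 0.08366 / 0.04170 = 2.0062
E(R_Orrin) = R_f + β × MRP = 3.2071% + 2.0062 × 5.4762% = 14.19%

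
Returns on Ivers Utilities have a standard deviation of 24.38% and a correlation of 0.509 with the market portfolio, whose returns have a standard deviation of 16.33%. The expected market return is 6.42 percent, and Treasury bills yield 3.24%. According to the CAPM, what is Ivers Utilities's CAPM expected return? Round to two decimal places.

β = ρ × σ_i / σ_m = 0.509 × 24.38% / 16.33% = 0.7599
MRP = 6.42% − 3.24% = 3.18%
E(R) = 3.24% + 0.7599 × 3.18% = 5.66%

5.66%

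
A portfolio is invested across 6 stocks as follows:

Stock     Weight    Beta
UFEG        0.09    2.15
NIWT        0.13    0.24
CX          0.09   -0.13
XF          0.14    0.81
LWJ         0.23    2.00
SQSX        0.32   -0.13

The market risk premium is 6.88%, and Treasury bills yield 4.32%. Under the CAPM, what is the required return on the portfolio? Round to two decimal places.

9.44%

β_P = Σ w_i β_i = 0.09×2.15 + 0.13×0.24 + 0.09×-0.13 + 0.14×0.81 + 0.23×2.00 + 0.32×-0.13 = 0.7448
E(R_P) = R_f + β_P × MRP = 4.32% + 0.7448 × 6.88% = 9.44%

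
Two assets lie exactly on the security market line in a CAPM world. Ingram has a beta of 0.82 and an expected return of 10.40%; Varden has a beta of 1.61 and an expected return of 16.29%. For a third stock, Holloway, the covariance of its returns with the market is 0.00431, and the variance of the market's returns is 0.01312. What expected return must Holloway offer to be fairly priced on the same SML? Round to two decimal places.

MRP = (16.29% − 10.40%) / (1.61 − 0.82) = 7.4557%
R_f = 10.40% − 0.82 × 7.4557% = 4.2863%
β_Holloway = Cov / Var(R_m) = 0.00431 / 0.01312 = 0.3285
E(R_Holloway) = R_f + β × MRP = 4.2863% + 0.3285 × 7.4557% = 6.74%

6.74%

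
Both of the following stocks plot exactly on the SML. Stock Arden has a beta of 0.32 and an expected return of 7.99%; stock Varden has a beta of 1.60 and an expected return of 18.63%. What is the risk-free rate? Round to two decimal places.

5.33%

Both satisfy E(R) = R_f + β·MRP, so the slope of the SML is
MRP = (18.63% − 7.99%) / (1.60 − 0.32) = 10.64% / 1.28 = 8.3125%
R_f = E(R_Arden) − β_Arden·MRP = 7.99% − 0.32 × 8.3125% = 5.3300%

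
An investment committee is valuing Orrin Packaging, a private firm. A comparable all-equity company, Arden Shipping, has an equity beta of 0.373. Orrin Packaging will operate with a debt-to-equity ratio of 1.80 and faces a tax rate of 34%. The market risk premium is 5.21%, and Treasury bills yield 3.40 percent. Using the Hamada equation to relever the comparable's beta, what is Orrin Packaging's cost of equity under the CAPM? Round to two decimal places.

7.65%

β_L = β_U × [1 + (1 − t)(D/E)] = 0.373 × [1 + (1 − 0.34) × 1.80]
    = 0.373 × [1 + 0.66 × 1.80] = 0.373 × 2.1880 = 0.8161
E(R) = R_f + β_L × MRP = 3.40% + 0.8161 × 5.21% = 7.65%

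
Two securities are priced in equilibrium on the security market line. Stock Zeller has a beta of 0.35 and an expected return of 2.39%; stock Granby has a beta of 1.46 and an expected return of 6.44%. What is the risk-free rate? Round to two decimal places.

1.11%

Both satisfy E(R) = R_f + β·MRP, so the slope of the SML is
MRP = (6.44% − 2.39%) / (1.46 − 0.35) = 4.05% / 1.11 = 3.6486%
R_f = E(R_Zeller) − β_Zeller·MRP = 2.39% − 0.35 × 3.6486% = 1.1130%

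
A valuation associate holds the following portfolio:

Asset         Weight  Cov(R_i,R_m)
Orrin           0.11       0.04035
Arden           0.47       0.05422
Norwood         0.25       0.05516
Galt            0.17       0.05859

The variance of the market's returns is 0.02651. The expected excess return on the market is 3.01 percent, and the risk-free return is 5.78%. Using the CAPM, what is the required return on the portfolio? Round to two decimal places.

11.87%

β_Orrin = 0.04035 / 0.02651 = 1.5221
β_Arden = 0.05422 / 0.02651 = 2.0453
β_Norwood = 0.05516 / 0.02651 = 2.0807
β_Galt = 0.05859 / 0.02651 = 2.2101
β_P = Σ w_i β_i = 0.11×1.5221 + 0.47×2.0453 + 0.25×2.0807 + 0.17×2.2101 = 2.0246
E(R_P) = R_f + β_P × MRP = 5.78% + 2.0246 × 3.01% = 11.87%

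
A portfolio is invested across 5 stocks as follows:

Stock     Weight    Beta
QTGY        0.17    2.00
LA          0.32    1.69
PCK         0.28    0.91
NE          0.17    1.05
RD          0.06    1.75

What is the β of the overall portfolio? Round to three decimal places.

β_P = Σ w_i β_i = 0.17×2.00 + 0.32×1.69 + 0.28×0.91 + 0.17×1.05 + 0.06×1.75 = 1.4191

1.419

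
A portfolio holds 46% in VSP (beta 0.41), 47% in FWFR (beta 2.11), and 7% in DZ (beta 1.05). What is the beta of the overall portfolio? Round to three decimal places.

β_P = Σ w_i β_i = 0.46×0.41 + 0.47×2.11 + 0.07×1.05 = 1.2538

1.254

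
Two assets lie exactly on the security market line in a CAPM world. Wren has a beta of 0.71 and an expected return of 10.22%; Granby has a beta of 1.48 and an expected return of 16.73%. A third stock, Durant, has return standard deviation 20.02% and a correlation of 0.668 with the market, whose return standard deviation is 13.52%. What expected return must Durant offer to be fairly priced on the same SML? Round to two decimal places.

MRP = (16.73% − 10.22%) / (1.48 − 0.71) = 8.4545%
R_f = 10.22% − 0.71 × 8.4545% = 4.2173%
β_Durant = ρ·σ_i/σ_m = 0.668 × 20.02 / 13.52 = 0.9892
E(R_Durant) = R_f + β × MRP = 4.2173% + 0.9892 × 8.4545% = 12.58%

12.58%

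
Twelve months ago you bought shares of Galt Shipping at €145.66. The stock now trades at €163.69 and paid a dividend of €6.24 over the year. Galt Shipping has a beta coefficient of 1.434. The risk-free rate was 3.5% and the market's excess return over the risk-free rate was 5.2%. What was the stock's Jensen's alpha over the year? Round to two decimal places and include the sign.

+5.71%

Realised HPR = (P1 + D1 − P0) / P0 = (163.69 + 6.24 − 145.66) / 145.66 = 24.27 / 145.66 = 16.6621%
CAPM required = R_f + β·MRP = 3.5% + 1.434 × 5.2% = 10.9568%
α = realised − required = 16.6621% − 10.9568% = +5.71%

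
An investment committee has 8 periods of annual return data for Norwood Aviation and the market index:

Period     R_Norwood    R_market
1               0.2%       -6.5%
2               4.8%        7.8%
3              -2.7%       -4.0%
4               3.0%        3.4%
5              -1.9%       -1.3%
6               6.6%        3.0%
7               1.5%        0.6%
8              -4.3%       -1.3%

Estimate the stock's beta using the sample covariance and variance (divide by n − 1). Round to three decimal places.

0.590

Mean R_i = (0.2 + 4.8 − 2.7 + 3.0 − 1.9 + 6.6 + 1.5 − 4.3) / 8 = 0.9000%
Mean R_m = (-6.5 + 7.8 − 4.0 + 3.4 − 1.3 + 3.0 + 0.6 − 1.3) / 8 = 0.2125%
Σ(R_i − R̄_i)(R_m − R̄_m) = 84.3700  ⇒  Cov = 84.3700 / 7 = 12.0529
Σ(R_m − R̄_m)² = 143.0288  ⇒  Var(R_m) = 143.0288 / 7 = 20.4327
β = Cov / Var(R_m) = 12.0529 / 20.4327 = 0.5899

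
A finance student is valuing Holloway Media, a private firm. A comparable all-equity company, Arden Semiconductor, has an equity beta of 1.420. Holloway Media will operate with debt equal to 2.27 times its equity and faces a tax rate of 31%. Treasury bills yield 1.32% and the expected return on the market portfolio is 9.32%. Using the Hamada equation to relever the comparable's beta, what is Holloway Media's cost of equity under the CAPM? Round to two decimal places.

30.47%

β_L = β_U × [1 + (1 − t)(D/E)] = 1.420 × [1 + (1 − 0.31) × 2.27]
    = 1.420 × [1 + 0.69 × 2.27] = 1.420 × 2.5663 = 3.6441
MRP = 9.32% − 1.32% = 8.00%
E(R) = R_f + β_L × MRP = 1.32% + 3.6441 × 8.00% = 30.47%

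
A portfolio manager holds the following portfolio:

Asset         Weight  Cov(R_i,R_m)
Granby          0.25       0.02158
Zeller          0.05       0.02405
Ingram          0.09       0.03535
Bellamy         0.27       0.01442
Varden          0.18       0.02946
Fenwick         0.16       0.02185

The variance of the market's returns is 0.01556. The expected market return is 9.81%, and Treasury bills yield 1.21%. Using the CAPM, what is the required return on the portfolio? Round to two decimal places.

β_Granby = 0.02158 / 0.01556 = 1.3869
β_Zeller = 0.02405 / 0.01556 = 1.5456
β_Ingram = 0.03535 / 0.01556 = 2.2719
β_Bellamy = 0.01442 / 0.01556 = 0.9267
β_Varden = 0.02946 / 0.01556 = 1.8933
β_Fenwick = 0.02185 / 0.01556 = 1.4042
β_P = Σ w_i β_i = 0.25×1.3869 + 0.05×1.5456 + 0.09×2.2719 + 0.27×0.9267 + 0.18×1.8933 + 0.16×1.4042 = 1.4442
MRP = 9.81% − 1.21% = 8.60%
E(R_P) = R_f + β_P × MRP = 1.21% + 1.4442 × 8.60% = 13.63%

13.63%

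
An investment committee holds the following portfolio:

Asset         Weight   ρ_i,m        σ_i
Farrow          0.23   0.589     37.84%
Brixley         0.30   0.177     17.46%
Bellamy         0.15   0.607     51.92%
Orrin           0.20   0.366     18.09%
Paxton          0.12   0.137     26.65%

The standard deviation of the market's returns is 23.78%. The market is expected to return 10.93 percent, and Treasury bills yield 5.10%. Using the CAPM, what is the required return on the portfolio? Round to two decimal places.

β_Farrow = 0.589 × 37.84% / 23.78% = 0.9372
β_Brixley = 0.177 × 17.46% / 23.78% = 0.1300
β_Bellamy = 0.607 × 51.92% / 23.78% = 1.3253
β_Orrin = 0.366 × 18.09% / 23.78% = 0.2784
β_Paxton = 0.137 × 26.65% / 23.78% = 0.1535
β_P = Σ w_i β_i = 0.23×0.9372 + 0.30×0.1300 + 0.15×1.3253 + 0.20×0.2784 + 0.12×0.1535 = 0.5275
MRP = 10.93% − 5.10% = 5.83%
E(R_P) = R_f + β_P × MRP = 5.10% + 0.5275 × 5.83% = 8.18%

8.18%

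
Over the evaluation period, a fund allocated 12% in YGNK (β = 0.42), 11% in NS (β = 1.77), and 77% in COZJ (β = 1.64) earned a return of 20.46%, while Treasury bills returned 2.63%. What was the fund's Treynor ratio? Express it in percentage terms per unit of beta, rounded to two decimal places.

β_P = 0.12×0.42 + 0.11×1.77 + 0.77×1.64 = 1.5079
Treynor = (R_P − R_f) / β_P = (20.46% − 2.63%) / 1.5079 = 17.83% / 1.5079 = 11.82%

11.82%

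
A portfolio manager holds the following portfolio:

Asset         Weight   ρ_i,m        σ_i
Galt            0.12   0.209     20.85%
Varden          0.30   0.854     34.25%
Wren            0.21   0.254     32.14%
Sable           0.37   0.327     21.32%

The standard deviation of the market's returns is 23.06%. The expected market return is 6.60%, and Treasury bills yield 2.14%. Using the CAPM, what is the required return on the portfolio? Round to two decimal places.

β_Galt = 0.209 × 20.85% / 23.06% = 0.1890
β_Varden = 0.854 × 34.25% / 23.06% = 1.2684
β_Wren = 0.254 × 32.14% / 23.06% = 0.3540
β_Sable = 0.327 × 21.32% / 23.06% = 0.3023
β_P = Σ w_i β_i = 0.12×0.1890 + 0.30×1.2684 + 0.21×0.3540 + 0.37×0.3023 = 0.5894
MRP = 6.60% − 2.14% = 4.46%
E(R_P) = R_f + β_P × MRP = 2.14% + 0.5894 × 4.46% = 4.77%

4.77%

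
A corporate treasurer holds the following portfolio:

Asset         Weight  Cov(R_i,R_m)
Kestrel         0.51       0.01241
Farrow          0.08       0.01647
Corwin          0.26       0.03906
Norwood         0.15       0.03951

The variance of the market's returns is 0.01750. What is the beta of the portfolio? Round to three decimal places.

β_Kestrel = 0.01241 / 0.01750 = 0.7091
β_Farrow = 0.01647 / 0.01750 = 0.9411
β_Corwin = 0.03906 / 0.01750 = 2.2320
β_Norwood = 0.03951 / 0.01750 = 2.2577
β_P = Σ w_i β_i = 0.51×0.7091 + 0.08×0.9411 + 0.26×2.2320 + 0.15×2.2577 = 1.3559

1.356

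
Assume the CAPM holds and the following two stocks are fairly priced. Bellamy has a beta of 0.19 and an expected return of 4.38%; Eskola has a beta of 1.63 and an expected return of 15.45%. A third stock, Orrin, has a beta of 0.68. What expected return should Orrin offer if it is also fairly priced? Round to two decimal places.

8.15%

MRP (SML slope) = (15.45% − 4.38%) / (1.63 − 0.19) = 11.07% / 1.44 = 7.6875%
R_f (intercept) = 4.38% − 0.19 × 7.6875% = 2.9194%
E(R_Orrin) = R_f + β × MRP = 2.9194% + 0.68 × 7.6875% = 8.15%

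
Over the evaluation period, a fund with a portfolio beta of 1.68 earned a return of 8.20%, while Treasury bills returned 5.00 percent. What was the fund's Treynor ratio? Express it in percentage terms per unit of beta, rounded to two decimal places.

1.90%

Treynor = (R_P − R_f) / β_P = (8.20% − 5.00%) / 1.6800 = 3.20% / 1.6800 = 1.90%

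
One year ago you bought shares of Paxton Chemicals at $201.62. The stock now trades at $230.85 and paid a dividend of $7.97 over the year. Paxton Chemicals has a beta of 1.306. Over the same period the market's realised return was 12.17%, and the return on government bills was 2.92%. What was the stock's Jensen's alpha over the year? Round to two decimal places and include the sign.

Realised HPR = (P1 + D1 − P0) / P0 = (230.85 + 7.97 − 201.62) / 201.62 = 37.20 / 201.62 = 18.4506%
MRP = 12.17% − 2.92% = 9.25%
CAPM required = R_f + β·MRP = 2.92% + 1.306 × 9.25% = 15.00050%
α = realised − required = 18.4506% − 15.00050% = +3.45%

+3.45%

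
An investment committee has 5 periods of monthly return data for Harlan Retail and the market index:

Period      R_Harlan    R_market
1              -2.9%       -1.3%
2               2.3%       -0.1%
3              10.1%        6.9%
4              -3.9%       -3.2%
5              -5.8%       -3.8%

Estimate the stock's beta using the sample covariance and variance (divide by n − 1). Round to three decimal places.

Mean R_i = (-2.9 + 2.3 + 10.1 − 3.9 − 5.8) / 5 = -0.0400%
Mean R_m = (-1.3 − 0.1 + 6.9 − 3.2 − 3.8) / 5 = -0.3000%
Σ(R_i − R̄_i)(R_m − R̄_m) = 107.6900  ⇒  Cov = 107.6900 / 4 = 26.9225
Σ(R_m − R̄_m)² = 73.5400  ⇒  Var(R_m) = 73.5400 / 4 = 18.3850
β = Cov / Var(R_m) = 26.9225 / 18.3850 = 1.4644

1.464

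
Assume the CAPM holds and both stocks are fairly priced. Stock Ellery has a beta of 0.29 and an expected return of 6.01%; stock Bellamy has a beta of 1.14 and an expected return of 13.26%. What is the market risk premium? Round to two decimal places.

Both satisfy E(R) = R_f + β·MRP, so the slope of the SML is
MRP = (13.26% − 6.01%) / (1.14 − 0.29) = 7.25% / 0.85 = 8.5294%

8.53%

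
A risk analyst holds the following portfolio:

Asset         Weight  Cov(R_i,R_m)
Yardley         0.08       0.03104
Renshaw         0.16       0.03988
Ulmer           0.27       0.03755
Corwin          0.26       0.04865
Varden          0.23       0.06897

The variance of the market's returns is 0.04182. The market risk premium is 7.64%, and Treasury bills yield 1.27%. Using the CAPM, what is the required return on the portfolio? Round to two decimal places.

β_Yardley = 0.03104 / 0.04182 = 0.7422
β_Renshaw = 0.03988 / 0.04182 = 0.9536
β_Ulmer = 0.03755 / 0.04182 = 0.8979
β_Corwin = 0.04865 / 0.04182 = 1.1633
β_Varden = 0.06897 / 0.04182 = 1.6492
β_P = Σ w_i β_i = 0.08×0.7422 + 0.16×0.9536 + 0.27×0.8979 + 0.26×1.1633 + 0.23×1.6492 = 1.1362
E(R_P) = R_f + β_P × MRP = 1.27% + 1.1362 × 7.64% = 9.95%

9.95%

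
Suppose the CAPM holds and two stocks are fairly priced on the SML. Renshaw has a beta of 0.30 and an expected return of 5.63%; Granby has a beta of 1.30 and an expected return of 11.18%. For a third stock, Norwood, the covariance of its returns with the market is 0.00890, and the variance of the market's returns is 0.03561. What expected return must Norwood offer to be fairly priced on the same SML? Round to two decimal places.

MRP = (11.18% − 5.63%) / (1.30 − 0.30) = 5.5500%
R_f = 5.63% − 0.30 × 5.5500% = 3.9650%
β_Norwood = Cov / Var(R_m) = 0.00890 / 0.03561 = 0.2499
E(R_Norwood) = R_f + β × MRP = 3.9650% + 0.2499 × 5.5500% = 5.35%

5.35%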